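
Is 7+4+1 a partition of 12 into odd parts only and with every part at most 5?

No

The parts sum to 12, and the condition 'every summand is odd' is violated.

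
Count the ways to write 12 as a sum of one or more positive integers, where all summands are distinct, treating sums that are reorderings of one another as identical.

15

Enumerating:
12
11, 1
10, 2
9, 3
9, 2, 1
8, 4
8, 3, 1
7, 5
7, 4, 1
7, 3, 2
6, 5, 1
6, 4, 2
6, 3, 2, 1
5, 4, 3
5, 4, 2, 1
Counting gives 15.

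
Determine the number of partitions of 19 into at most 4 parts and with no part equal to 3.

There are too many to list fully; the first 12 (by largest part) are:
19
18 + 1
17 + 2
17 + 1 + 1
16 + 2 + 1
16 + 1 + 1 + 1
15 + 4
15 + 2 + 2
15 + 2 + 1 + 1
14 + 5
14 + 4 + 1
14 + 2 + 2 + 1
…and 52 more, for 64 total.

64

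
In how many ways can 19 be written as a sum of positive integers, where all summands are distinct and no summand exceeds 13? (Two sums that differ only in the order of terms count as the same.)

There are too many to list fully; the first 12 (by largest part) are:
13,6
13,5,1
13,4,2
13,3,2,1
12,7
12,6,1
12,5,2
12,4,3
12,4,2,1
11,8
11,7,1
11,6,2
…and 32 more, for 44 total.

44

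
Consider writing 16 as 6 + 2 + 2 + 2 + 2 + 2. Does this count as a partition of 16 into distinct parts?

No

The parts sum to 16, and the condition 'all summands are distinct' is violated.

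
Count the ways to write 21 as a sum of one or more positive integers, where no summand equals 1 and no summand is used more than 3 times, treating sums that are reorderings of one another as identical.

131

There are 131 such partitions.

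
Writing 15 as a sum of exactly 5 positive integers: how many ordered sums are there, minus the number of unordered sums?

971

Ordered (compositions into 5 parts): C(14,4) = 1001.
Partitions of 15 into exactly 5 parts: 30.
Difference: 1001 − 30 = 971.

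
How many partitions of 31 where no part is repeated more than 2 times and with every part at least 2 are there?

A full systematic count gives 558.

558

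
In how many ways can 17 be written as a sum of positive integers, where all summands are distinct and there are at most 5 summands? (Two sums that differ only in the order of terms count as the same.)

38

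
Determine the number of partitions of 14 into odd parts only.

22

They are:
13,1
11,3
11,1,1,1
9,5
9,3,1,1
9,1,1,1,1,1
7,7
7,5,1,1
7,3,3,1
7,3,1,1,1,1
7,1,1,1,1,1,1,1
5,5,3,1
5,5,1,1,1,1
5,3,3,3
5,3,3,1,1,1
5,3,1,1,1,1,1,1
5,1,1,1,1,1,1,1,1,1
3,3,3,3,1,1
3,3,3,1,1,1,1,1
3,3,1,1,1,1,1,1,1,1
3,1,1,1,1,1,1,1,1,1,1,1
1,1,1,1,1,1,1,1,1,1,1,1,1,1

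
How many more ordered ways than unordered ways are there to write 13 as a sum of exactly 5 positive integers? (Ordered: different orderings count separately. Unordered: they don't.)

477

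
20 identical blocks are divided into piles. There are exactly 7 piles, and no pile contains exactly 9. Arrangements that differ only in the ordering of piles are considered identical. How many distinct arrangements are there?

75

Counting exhaustively, 75 partitions satisfy the conditions.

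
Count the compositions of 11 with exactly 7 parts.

210

Equivalently, choose which 6 of the 10 gaps become plus signs: C(10,6) = 210.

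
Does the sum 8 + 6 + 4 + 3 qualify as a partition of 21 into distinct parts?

Yes

The parts sum to 21, and the condition 'all summands are distinct' holds.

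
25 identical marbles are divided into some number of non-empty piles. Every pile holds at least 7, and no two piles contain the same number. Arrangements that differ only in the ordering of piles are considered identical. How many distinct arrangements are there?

8

They are:
25
18, 7
17, 8
16, 9
15, 10
14, 11
13, 12
10, 8, 7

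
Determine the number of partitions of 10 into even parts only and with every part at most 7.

Listing the qualifying partitions of 10:
4 + 6
2 + 2 + 6
2 + 4 + 4
2 + 2 + 2 + 4
2 + 2 + 2 + 2 + 2
Counting gives 5.

5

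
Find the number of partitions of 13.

Direct enumeration gives 101 partitions.

101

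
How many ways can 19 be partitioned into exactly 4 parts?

54

There are too many to list fully; the first 12 (by largest part) are:
16,1,1,1
15,2,1,1
14,3,1,1
14,2,2,1
13,4,1,1
13,3,2,1
13,2,2,2
12,5,1,1
12,4,2,1
12,3,3,1
12,3,2,2
11,6,1,1
…and 42 more, for 54 total.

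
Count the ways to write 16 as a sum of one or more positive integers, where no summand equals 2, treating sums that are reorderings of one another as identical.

96

A full systematic count gives 96.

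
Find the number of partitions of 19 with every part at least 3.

39

There are too many to list fully; the first 12 (by largest part) are:
19
16, 3
15, 4
14, 5
13, 6
13, 3, 3
12, 7
12, 4, 3
11, 8
11, 5, 3
11, 4, 4
10, 9
…and 27 more, for 39 total.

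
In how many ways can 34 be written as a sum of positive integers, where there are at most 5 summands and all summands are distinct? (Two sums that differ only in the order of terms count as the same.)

Direct enumeration gives 430 partitions.

430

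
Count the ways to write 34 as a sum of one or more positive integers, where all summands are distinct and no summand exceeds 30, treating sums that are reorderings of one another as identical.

507

Enumerating by decreasing first part gives 507 partitions in all.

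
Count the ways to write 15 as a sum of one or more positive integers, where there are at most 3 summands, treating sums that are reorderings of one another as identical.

27

There are too many to list fully; the first 12 (by largest part) are:
15
1 + 14
2 + 13
1 + 1 + 13
3 + 12
1 + 2 + 12
4 + 11
1 + 3 + 11
2 + 2 + 11
5 + 10
1 + 4 + 10
2 + 3 + 10
…and 15 more, for 27 total.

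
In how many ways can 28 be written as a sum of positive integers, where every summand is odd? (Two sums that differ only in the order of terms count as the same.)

Direct enumeration gives 222 partitions.

222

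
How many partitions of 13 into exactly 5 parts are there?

The partitions of 13 that satisfy the conditions:
9,1,1,1,1
8,2,1,1,1
7,3,1,1,1
7,2,2,1,1
6,4,1,1,1
6,3,2,1,1
6,2,2,2,1
5,5,1,1,1
5,4,2,1,1
5,3,3,1,1
5,3,2,2,1
5,2,2,2,2
4,4,3,1,1
4,4,2,2,1
4,3,3,2,1
4,3,2,2,2
3,3,3,3,1
3,3,3,2,2

18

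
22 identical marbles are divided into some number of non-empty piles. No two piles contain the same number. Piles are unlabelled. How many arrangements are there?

89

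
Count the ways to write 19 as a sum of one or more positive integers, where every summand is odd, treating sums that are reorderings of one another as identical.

54

A partial list (first 12 by largest part):
19
17, 1, 1
15, 3, 1
15, 1, 1, 1, 1
13, 5, 1
13, 3, 3
13, 3, 1, 1, 1
13, 1, 1, 1, 1, 1, 1
11, 7, 1
11, 5, 3
11, 5, 1, 1, 1
11, 3, 3, 1, 1
…and 42 more, for 54 total.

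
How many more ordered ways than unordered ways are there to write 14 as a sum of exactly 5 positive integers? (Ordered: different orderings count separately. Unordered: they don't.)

692

Ordered (compositions into 5 parts): C(13,4) = 715.
Partitions of 14 into exactly 5 parts: 23.
Difference: 715 − 23 = 692.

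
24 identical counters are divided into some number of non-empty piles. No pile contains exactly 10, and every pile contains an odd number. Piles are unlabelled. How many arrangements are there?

122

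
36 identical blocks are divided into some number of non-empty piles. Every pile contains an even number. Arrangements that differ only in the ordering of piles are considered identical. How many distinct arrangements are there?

385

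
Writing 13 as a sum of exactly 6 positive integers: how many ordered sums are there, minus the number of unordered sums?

778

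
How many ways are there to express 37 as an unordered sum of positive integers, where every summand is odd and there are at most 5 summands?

135

Systematic enumeration (by largest part, then next-largest, …) yields 135.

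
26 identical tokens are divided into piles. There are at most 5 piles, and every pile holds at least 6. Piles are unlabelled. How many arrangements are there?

They are:
26
6+20
7+19
8+18
9+17
10+16
11+15
12+14
6+6+14
13+13
6+7+13
6+8+12
7+7+12
6+9+11
7+8+11
6+10+10
7+9+10
8+8+10
8+9+9
6+6+6+8
6+6+7+7
That's 21 in total.

21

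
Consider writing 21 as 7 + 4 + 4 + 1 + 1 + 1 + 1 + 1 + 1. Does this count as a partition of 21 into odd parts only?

The parts sum to 21, and the condition 'every summand is odd' is violated.

No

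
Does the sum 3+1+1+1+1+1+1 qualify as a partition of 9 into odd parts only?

The parts sum to 9, and the condition 'every summand is odd' holds.

Yes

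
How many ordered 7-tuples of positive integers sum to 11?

210

Equivalently, choose which 6 of the 10 gaps become plus signs: C(10,6) = 210.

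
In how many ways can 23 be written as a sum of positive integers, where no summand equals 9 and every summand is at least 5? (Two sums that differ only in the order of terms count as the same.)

17

They are:
23
18 + 5
17 + 6
16 + 7
15 + 8
13 + 10
13 + 5 + 5
12 + 11
12 + 6 + 5
11 + 7 + 5
11 + 6 + 6
10 + 8 + 5
10 + 7 + 6
8 + 8 + 7
8 + 5 + 5 + 5
7 + 6 + 5 + 5
6 + 6 + 6 + 5
That's 17 in total.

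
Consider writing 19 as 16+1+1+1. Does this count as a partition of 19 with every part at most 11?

The parts sum to 19, and the condition 'no summand exceeds 11' is violated.

No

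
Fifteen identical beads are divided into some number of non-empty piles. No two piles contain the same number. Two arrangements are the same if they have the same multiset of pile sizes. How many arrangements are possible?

27

A partial list (first 12 by largest part):
15
1+14
2+13
3+12
1+2+12
4+11
1+3+11
5+10
1+4+10
2+3+10
6+9
1+5+9
…and 15 more, for 27 total.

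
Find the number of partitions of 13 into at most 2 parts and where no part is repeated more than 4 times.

7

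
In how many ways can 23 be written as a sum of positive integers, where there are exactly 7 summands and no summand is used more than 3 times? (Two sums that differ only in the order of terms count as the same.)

100

Counting exhaustively, 100 partitions satisfy the conditions.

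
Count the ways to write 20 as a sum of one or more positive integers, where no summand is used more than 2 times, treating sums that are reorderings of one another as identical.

202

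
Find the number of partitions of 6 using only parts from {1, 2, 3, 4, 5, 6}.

11

The partitions of 6 that satisfy the conditions:
6
1 + 5
2 + 4
1 + 1 + 4
3 + 3
1 + 2 + 3
1 + 1 + 1 + 3
2 + 2 + 2
1 + 1 + 2 + 2
1 + 1 + 1 + 1 + 2
1 + 1 + 1 + 1 + 1 + 1
That's 11 in total.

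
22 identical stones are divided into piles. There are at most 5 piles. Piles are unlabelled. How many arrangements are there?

Enumerating by decreasing first part gives 255 partitions in all.

255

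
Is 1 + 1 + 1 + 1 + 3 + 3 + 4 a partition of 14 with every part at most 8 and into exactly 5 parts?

No

The parts sum to 14, and the condition 'there are exactly 5 summands' is violated.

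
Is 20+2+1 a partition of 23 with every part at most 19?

No

The parts sum to 23, and the condition 'no summand exceeds 19' is violated.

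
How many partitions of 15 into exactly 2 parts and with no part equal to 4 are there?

6

They are:
14 + 1
13 + 2
12 + 3
10 + 5
9 + 6
8 + 7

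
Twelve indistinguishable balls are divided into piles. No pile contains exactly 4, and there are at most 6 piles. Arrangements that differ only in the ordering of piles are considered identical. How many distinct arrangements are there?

A partial list (first 12 by largest part):
12
11 + 1
10 + 2
10 + 1 + 1
9 + 3
9 + 2 + 1
9 + 1 + 1 + 1
8 + 3 + 1
8 + 2 + 2
8 + 2 + 1 + 1
8 + 1 + 1 + 1 + 1
7 + 5
…and 28 more, for 40 total.

40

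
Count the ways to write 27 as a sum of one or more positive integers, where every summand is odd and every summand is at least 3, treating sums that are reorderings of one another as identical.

27

A partial list (first 12 by largest part):
27
21,3,3
19,5,3
17,7,3
17,5,5
15,9,3
15,7,5
15,3,3,3,3
13,11,3
13,9,5
13,7,7
13,5,3,3,3
…and 15 more, for 27 total.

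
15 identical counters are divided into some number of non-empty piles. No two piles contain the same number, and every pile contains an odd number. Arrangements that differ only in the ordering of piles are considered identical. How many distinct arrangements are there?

4

They are:
15
1+3+11
1+5+9
3+5+7
That's 4 in total.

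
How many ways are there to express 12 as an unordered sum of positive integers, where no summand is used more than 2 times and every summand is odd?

The partitions of 12 that satisfy the conditions:
11 + 1
9 + 3
7 + 5
7 + 3 + 1 + 1
5 + 5 + 1 + 1
5 + 3 + 3 + 1

6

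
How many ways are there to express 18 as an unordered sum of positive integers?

385

There are 385 such partitions.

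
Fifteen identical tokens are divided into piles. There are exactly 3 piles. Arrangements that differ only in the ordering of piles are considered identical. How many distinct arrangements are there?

Listing the qualifying partitions of 15:
1, 1, 13
1, 2, 12
1, 3, 11
2, 2, 11
1, 4, 10
2, 3, 10
1, 5, 9
2, 4, 9
3, 3, 9
1, 6, 8
2, 5, 8
3, 4, 8
1, 7, 7
2, 6, 7
3, 5, 7
4, 4, 7
3, 6, 6
4, 5, 6
5, 5, 5

19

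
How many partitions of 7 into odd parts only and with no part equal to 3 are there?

Listing the qualifying partitions of 7:
7
5, 1, 1
1, 1, 1, 1, 1, 1, 1

3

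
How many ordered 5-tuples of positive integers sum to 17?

Place 4 bars in the 16 internal gaps of a row of 17 dots: C(16,4) = 1820.

1820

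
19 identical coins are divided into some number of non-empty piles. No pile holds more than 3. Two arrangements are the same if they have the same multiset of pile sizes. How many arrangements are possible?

40

A partial list (first 12 by largest part):
3, 3, 3, 3, 3, 3, 1
3, 3, 3, 3, 3, 2, 2
3, 3, 3, 3, 3, 2, 1, 1
3, 3, 3, 3, 3, 1, 1, 1, 1
3, 3, 3, 3, 2, 2, 2, 1
3, 3, 3, 3, 2, 2, 1, 1, 1
3, 3, 3, 3, 2, 1, 1, 1, 1, 1
3, 3, 3, 3, 1, 1, 1, 1, 1, 1, 1
3, 3, 3, 2, 2, 2, 2, 2
3, 3, 3, 2, 2, 2, 2, 1, 1
3, 3, 3, 2, 2, 2, 1, 1, 1, 1
3, 3, 3, 2, 2, 1, 1, 1, 1, 1, 1
…and 28 more, for 40 total.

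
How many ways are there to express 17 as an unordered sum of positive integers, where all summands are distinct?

There are too many to list fully; the first 12 (by largest part) are:
17
1, 16
2, 15
3, 14
1, 2, 14
4, 13
1, 3, 13
5, 12
1, 4, 12
2, 3, 12
6, 11
1, 5, 11
…and 26 more, for 38 total.

38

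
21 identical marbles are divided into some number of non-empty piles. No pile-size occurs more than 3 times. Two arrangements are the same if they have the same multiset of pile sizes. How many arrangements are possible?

395

Direct enumeration gives 395 partitions.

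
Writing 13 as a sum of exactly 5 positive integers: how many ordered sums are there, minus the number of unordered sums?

477

Ordered (compositions into 5 parts): C(12,4) = 495.
Partitions of 13 into exactly 5 parts: 18.
Difference: 495 − 18 = 477.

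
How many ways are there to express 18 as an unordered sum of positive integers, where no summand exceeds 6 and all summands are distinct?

The partitions of 18 that satisfy the conditions:
3 + 4 + 5 + 6
1 + 2 + 4 + 5 + 6

2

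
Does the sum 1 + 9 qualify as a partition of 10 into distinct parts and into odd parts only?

Yes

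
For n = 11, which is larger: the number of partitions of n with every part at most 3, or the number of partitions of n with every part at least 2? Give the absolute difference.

2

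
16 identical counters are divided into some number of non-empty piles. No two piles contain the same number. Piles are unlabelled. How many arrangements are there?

32

A partial list (first 12 by largest part):
16
15+1
14+2
13+3
13+2+1
12+4
12+3+1
11+5
11+4+1
11+3+2
10+6
10+5+1
…and 20 more, for 32 total.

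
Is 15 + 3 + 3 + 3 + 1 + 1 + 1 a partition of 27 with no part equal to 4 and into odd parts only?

The parts sum to 27, and the condition 'no summand equals 4' holds; the condition 'every summand is odd' holds.

Yes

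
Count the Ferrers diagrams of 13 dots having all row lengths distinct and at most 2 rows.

They are:
13
12 + 1
11 + 2
10 + 3
9 + 4
8 + 5
7 + 6
Counting gives 7.

7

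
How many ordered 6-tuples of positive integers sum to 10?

126

Equivalently, choose which 5 of the 9 gaps become plus signs: C(9,5) = 126.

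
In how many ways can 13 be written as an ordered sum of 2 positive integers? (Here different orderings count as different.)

Place 1 bars in the 12 internal gaps of a row of 13 dots: C(12,1) = 12.

12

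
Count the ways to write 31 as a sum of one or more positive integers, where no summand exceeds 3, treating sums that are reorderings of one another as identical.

Systematic enumeration (by largest part, then next-largest, …) yields 96.

96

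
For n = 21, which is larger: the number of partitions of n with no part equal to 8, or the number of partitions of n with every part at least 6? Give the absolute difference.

Partitions of 21 with no part equal to 8: 691.
Partitions of 21 with every part at least 6: 9.
|691 − 9| = 682.

682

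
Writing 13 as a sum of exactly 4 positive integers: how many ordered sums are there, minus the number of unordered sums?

Compositions: C(12,3) = 220.
Partitions of 13 into exactly 4 parts: 18.
Difference: 220 − 18 = 202.

202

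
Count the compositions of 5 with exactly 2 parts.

By stars and bars with positive parts, the count is C(4,1) = 4.

4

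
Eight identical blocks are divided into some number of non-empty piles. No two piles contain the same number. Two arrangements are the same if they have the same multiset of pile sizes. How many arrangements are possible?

6

The partitions of 8 that satisfy the conditions:
8
7+1
6+2
5+3
5+2+1
4+3+1
Counting gives 6.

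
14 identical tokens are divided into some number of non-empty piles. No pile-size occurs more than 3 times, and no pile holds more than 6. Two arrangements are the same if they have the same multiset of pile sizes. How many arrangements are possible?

A partial list (first 12 by largest part):
2+6+6
1+1+6+6
3+5+6
1+2+5+6
1+1+1+5+6
4+4+6
1+3+4+6
2+2+4+6
1+1+2+4+6
2+3+3+6
1+1+3+3+6
1+2+2+3+6
…and 32 more, for 44 total.

44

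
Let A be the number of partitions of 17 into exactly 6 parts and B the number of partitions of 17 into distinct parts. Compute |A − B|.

6

Partitions of 17 into exactly 6 parts: 44.
Partitions of 17 into distinct parts: 38.
|44 − 38| = 6.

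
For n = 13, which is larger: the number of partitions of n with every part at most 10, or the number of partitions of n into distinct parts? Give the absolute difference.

79

Partitions of 13 with every part at most 10: 97.
Partitions of 13 into distinct parts: 18.
|97 − 18| = 79.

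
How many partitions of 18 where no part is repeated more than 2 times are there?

135

Systematic enumeration (by largest part, then next-largest, …) yields 135.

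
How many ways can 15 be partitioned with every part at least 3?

The partitions of 15 that satisfy the conditions:
15
12 + 3
11 + 4
10 + 5
9 + 6
9 + 3 + 3
8 + 7
8 + 4 + 3
7 + 5 + 3
7 + 4 + 4
6 + 6 + 3
6 + 5 + 4
6 + 3 + 3 + 3
5 + 5 + 5
5 + 4 + 3 + 3
4 + 4 + 4 + 3
3 + 3 + 3 + 3 + 3
Counting gives 17.

17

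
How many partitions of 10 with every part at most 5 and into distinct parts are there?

3

Listing the qualifying partitions of 10:
1+4+5
2+3+5
1+2+3+4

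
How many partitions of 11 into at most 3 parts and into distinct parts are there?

11

They are:
11
1,10
2,9
3,8
1,2,8
4,7
1,3,7
5,6
1,4,6
2,3,6
2,4,5
Counting gives 11.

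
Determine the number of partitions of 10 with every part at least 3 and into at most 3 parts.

5

They are:
10
3,7
4,6
5,5
3,3,4
That's 5 in total.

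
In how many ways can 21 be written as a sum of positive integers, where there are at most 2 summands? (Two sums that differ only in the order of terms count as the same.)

The partitions of 21 that satisfy the conditions:
21
1,20
2,19
3,18
4,17
5,16
6,15
7,14
8,13
9,12
10,11
Counting gives 11.

11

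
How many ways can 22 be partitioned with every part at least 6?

11

The partitions of 22 that satisfy the conditions:
22
16+6
15+7
14+8
13+9
12+10
11+11
10+6+6
9+7+6
8+8+6
8+7+7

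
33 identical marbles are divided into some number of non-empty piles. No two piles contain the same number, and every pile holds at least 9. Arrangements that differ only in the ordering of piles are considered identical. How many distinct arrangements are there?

Enumerating:
33
24+9
23+10
22+11
21+12
20+13
19+14
18+15
17+16
14+10+9
13+11+9
12+11+10

12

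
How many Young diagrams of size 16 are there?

231

Systematic enumeration (by largest part, then next-largest, …) yields 231.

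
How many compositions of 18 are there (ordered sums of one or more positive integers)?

131072

Each of the 17 gaps between 18 units is either a break or not: 2^17 = 131072.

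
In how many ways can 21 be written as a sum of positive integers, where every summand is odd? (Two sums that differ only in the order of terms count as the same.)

76

Systematic enumeration (by largest part, then next-largest, …) yields 76.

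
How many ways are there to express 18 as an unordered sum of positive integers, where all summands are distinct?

46

A partial list (first 12 by largest part):
18
17,1
16,2
15,3
15,2,1
14,4
14,3,1
13,5
13,4,1
13,3,2
12,6
12,5,1
…and 34 more, for 46 total.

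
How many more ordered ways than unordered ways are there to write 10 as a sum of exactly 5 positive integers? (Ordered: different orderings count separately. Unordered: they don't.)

119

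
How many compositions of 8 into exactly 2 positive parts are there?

7

Equivalently, choose which 1 of the 7 gaps become plus signs: C(7,1) = 7.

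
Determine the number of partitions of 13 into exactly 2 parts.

6

Listing the qualifying partitions of 13:
12, 1
11, 2
10, 3
9, 4
8, 5
7, 6
That's 6 in total.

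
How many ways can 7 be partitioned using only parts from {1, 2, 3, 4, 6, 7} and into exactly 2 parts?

2

They are:
6, 1
4, 3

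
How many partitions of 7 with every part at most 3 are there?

8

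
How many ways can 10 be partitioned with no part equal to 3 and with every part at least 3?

3

Enumerating:
10
6,4
5,5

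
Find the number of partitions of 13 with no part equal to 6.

Direct enumeration gives 86 partitions.

86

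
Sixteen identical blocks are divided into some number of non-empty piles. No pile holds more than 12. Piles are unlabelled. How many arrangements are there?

Enumerating by decreasing first part gives 224 partitions in all.

224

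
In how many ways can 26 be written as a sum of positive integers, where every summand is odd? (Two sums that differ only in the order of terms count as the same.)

Enumerating by decreasing first part gives 165 partitions in all.

165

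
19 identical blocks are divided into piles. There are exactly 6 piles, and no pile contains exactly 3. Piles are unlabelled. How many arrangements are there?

A partial list (first 12 by largest part):
14, 1, 1, 1, 1, 1
13, 2, 1, 1, 1, 1
12, 2, 2, 1, 1, 1
11, 4, 1, 1, 1, 1
11, 2, 2, 2, 1, 1
10, 5, 1, 1, 1, 1
10, 4, 2, 1, 1, 1
10, 2, 2, 2, 2, 1
9, 6, 1, 1, 1, 1
9, 5, 2, 1, 1, 1
9, 4, 2, 2, 1, 1
9, 2, 2, 2, 2, 2
…and 22 more, for 34 total.

34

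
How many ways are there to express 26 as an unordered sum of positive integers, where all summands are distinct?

165

A full systematic count gives 165.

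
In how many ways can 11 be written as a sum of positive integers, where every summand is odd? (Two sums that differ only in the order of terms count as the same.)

12

They are:
11
1, 1, 9
1, 3, 7
1, 1, 1, 1, 7
1, 5, 5
3, 3, 5
1, 1, 1, 3, 5
1, 1, 1, 1, 1, 1, 5
1, 1, 3, 3, 3
1, 1, 1, 1, 1, 3, 3
1, 1, 1, 1, 1, 1, 1, 1, 3
1, 1, 1, 1, 1, 1, 1, 1, 1, 1, 1
That's 12 in total.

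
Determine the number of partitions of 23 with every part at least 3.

Direct enumeration gives 88 partitions.

88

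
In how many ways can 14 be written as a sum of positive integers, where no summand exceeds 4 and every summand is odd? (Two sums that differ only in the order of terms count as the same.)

5

Enumerating:
1+1+3+3+3+3
1+1+1+1+1+3+3+3
1+1+1+1+1+1+1+1+3+3
1+1+1+1+1+1+1+1+1+1+1+3
1+1+1+1+1+1+1+1+1+1+1+1+1+1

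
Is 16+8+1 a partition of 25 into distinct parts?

Yes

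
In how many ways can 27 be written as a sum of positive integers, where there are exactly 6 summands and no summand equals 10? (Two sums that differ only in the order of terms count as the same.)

284

Counting exhaustively, 284 partitions satisfy the conditions.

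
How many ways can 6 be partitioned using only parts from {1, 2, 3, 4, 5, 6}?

11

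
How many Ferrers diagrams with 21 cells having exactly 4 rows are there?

Enumerating by decreasing first part gives 72 partitions in all.

72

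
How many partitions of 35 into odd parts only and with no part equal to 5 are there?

289

Enumerating by decreasing first part gives 289 partitions in all.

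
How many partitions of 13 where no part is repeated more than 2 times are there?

44

A partial list (first 12 by largest part):
13
12, 1
11, 2
11, 1, 1
10, 3
10, 2, 1
9, 4
9, 3, 1
9, 2, 2
9, 2, 1, 1
8, 5
8, 4, 1
…and 32 more, for 44 total.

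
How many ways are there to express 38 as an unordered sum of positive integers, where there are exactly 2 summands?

19

The partitions of 38 that satisfy the conditions:
37,1
36,2
35,3
34,4
33,5
32,6
31,7
30,8
29,9
28,10
27,11
26,12
25,13
24,14
23,15
22,16
21,17
20,18
19,19
That's 19 in total.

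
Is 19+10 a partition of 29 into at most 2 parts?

Yes

The parts sum to 29, and the condition 'there are at most 2 summands' holds.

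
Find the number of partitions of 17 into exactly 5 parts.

47

There are too many to list fully; the first 12 (by largest part) are:
13,1,1,1,1
12,2,1,1,1
11,3,1,1,1
11,2,2,1,1
10,4,1,1,1
10,3,2,1,1
10,2,2,2,1
9,5,1,1,1
9,4,2,1,1
9,3,3,1,1
9,3,2,2,1
9,2,2,2,2
…and 35 more, for 47 total.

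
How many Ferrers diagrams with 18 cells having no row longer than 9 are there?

318

Systematic enumeration (by largest part, then next-largest, …) yields 318.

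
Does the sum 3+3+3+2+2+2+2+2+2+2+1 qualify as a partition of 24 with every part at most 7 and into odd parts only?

The parts sum to 24, and the condition 'every summand is odd' is violated.

No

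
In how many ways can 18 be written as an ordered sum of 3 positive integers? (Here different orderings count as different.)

By stars and bars with positive parts, the count is C(17,2) = 136.

136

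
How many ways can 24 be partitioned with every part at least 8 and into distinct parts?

Enumerating:
24
8,16
9,15
10,14
11,13

5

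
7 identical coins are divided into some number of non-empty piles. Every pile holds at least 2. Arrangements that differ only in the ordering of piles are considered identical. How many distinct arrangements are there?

4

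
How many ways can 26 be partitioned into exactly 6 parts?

Systematic enumeration (by largest part, then next-largest, …) yields 282.

282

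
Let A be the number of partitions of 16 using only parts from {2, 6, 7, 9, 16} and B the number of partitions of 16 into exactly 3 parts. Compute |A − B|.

Partitions of 16 using only parts from {2, 6, 7, 9, 16}: 6.
Partitions of 16 into exactly 3 parts: 21.
|6 − 21| = 15.

15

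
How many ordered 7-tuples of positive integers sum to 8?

Equivalently, choose which 6 of the 7 gaps become plus signs: C(7,6) = 7.

7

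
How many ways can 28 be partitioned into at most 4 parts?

249

Direct enumeration gives 249 partitions.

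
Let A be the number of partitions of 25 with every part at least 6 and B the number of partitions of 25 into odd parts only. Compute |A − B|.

Partitions of 25 with every part at least 6: 17.
Partitions of 25 into odd parts only: 142.
|17 − 142| = 125.

125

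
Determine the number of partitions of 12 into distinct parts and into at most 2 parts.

6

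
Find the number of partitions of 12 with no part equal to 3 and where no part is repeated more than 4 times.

A partial list (first 12 by largest part):
12
11,1
10,2
10,1,1
9,2,1
9,1,1,1
8,4
8,2,2
8,2,1,1
8,1,1,1,1
7,5
7,4,1
…and 23 more, for 35 total.

35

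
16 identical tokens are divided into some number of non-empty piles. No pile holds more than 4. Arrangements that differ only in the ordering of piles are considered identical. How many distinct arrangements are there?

There are too many to list fully; the first 12 (by largest part) are:
4,4,4,4
4,4,4,3,1
4,4,4,2,2
4,4,4,2,1,1
4,4,4,1,1,1,1
4,4,3,3,2
4,4,3,3,1,1
4,4,3,2,2,1
4,4,3,2,1,1,1
4,4,3,1,1,1,1,1
4,4,2,2,2,2
4,4,2,2,2,1,1
…and 52 more, for 64 total.

64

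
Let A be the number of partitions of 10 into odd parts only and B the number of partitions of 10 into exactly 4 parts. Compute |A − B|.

Partitions of 10 into odd parts only: 10.
Partitions of 10 into exactly 4 parts: 9.
|10 − 9| = 1.

1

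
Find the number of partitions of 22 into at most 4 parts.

136

Direct enumeration gives 136 partitions.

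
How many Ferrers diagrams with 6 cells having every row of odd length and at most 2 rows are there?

Listing the qualifying partitions of 6:
5+1
3+3

2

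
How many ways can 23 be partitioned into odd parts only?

104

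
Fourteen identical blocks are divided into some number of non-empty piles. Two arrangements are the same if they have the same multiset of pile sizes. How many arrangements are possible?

There are 135 such partitions.

135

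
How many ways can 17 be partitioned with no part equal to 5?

220

There are 220 such partitions.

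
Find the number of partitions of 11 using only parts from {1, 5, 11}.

They are:
11
1+5+5
1+1+1+1+1+1+5
1+1+1+1+1+1+1+1+1+1+1

4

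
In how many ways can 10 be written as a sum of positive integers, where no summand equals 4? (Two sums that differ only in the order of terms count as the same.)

There are too many to list fully; the first 12 (by largest part) are:
10
9,1
8,2
8,1,1
7,3
7,2,1
7,1,1,1
6,3,1
6,2,2
6,2,1,1
6,1,1,1,1
5,5
…and 19 more, for 31 total.

31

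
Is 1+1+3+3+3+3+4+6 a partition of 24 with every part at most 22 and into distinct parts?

No

The parts sum to 24, and the condition 'all summands are distinct' is violated.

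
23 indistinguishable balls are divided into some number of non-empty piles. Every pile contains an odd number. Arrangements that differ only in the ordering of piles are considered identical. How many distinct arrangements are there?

104

Counting exhaustively, 104 partitions satisfy the conditions.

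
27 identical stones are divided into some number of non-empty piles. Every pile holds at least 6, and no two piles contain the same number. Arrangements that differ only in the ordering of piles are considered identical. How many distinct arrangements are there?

16

They are:
27
21,6
20,7
19,8
18,9
17,10
16,11
15,12
14,13
14,7,6
13,8,6
12,9,6
12,8,7
11,10,6
11,9,7
10,9,8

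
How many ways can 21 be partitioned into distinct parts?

76

Direct enumeration gives 76 partitions.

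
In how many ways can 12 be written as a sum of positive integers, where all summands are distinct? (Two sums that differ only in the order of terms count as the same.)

Enumerating:
12
1, 11
2, 10
3, 9
1, 2, 9
4, 8
1, 3, 8
5, 7
1, 4, 7
2, 3, 7
1, 5, 6
2, 4, 6
1, 2, 3, 6
3, 4, 5
1, 2, 4, 5
Counting gives 15.

15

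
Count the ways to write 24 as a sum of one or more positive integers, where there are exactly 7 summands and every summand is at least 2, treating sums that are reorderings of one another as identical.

38

A partial list (first 12 by largest part):
12+2+2+2+2+2+2
11+3+2+2+2+2+2
10+4+2+2+2+2+2
10+3+3+2+2+2+2
9+5+2+2+2+2+2
9+4+3+2+2+2+2
9+3+3+3+2+2+2
8+6+2+2+2+2+2
8+5+3+2+2+2+2
8+4+4+2+2+2+2
8+4+3+3+2+2+2
8+3+3+3+3+2+2
…and 26 more, for 38 total.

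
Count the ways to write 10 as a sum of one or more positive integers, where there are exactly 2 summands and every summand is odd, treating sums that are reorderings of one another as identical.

3

Listing the qualifying partitions of 10:
9, 1
7, 3
5, 5
Counting gives 3.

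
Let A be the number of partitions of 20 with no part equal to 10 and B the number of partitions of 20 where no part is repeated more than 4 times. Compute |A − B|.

Partitions of 20 with no part equal to 10: 585.
Partitions of 20 where no part is repeated more than 4 times: 409.
|585 − 409| = 176.

176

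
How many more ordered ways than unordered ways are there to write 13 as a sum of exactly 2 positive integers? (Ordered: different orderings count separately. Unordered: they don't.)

6

Compositions: C(12,1) = 12.
Partitions of 13 into exactly 2 parts: 6.
Difference: 12 − 6 = 6.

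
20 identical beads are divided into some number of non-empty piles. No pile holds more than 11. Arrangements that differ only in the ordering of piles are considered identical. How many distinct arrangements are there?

There are 560 such partitions.

560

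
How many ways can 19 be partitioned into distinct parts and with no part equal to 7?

42

There are too many to list fully; the first 12 (by largest part) are:
19
18 + 1
17 + 2
16 + 3
16 + 2 + 1
15 + 4
15 + 3 + 1
14 + 5
14 + 4 + 1
14 + 3 + 2
13 + 6
13 + 5 + 1
…and 30 more, for 42 total.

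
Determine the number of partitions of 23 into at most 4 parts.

A full systematic count gives 150.

150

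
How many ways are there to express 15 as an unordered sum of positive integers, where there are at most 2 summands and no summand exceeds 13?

The partitions of 15 that satisfy the conditions:
13,2
12,3
11,4
10,5
9,6
8,7
Counting gives 6.

6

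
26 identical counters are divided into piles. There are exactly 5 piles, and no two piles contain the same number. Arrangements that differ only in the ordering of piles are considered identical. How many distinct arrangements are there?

37

There are too many to list fully; the first 12 (by largest part) are:
16, 4, 3, 2, 1
15, 5, 3, 2, 1
14, 6, 3, 2, 1
14, 5, 4, 2, 1
13, 7, 3, 2, 1
13, 6, 4, 2, 1
13, 5, 4, 3, 1
12, 8, 3, 2, 1
12, 7, 4, 2, 1
12, 6, 5, 2, 1
12, 6, 4, 3, 1
12, 5, 4, 3, 2
…and 25 more, for 37 total.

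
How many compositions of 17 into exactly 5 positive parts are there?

1820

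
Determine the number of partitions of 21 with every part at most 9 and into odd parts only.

52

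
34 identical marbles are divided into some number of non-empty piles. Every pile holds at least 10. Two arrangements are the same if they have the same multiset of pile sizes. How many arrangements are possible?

13

They are:
34
24, 10
23, 11
22, 12
21, 13
20, 14
19, 15
18, 16
17, 17
14, 10, 10
13, 11, 10
12, 12, 10
12, 11, 11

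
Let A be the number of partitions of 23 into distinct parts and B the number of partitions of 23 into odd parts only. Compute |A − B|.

0

Partitions of 23 into distinct parts: 104.
Partitions of 23 into odd parts only: 104.
|104 − 104| = 0.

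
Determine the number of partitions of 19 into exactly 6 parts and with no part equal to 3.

34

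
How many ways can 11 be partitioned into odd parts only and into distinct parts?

2

They are:
11
7 + 3 + 1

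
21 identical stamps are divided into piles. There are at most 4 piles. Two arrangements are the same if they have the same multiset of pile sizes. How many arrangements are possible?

120

Counting exhaustively, 120 partitions satisfy the conditions.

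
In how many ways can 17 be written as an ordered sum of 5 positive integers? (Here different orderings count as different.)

1820

Equivalently, choose which 4 of the 16 gaps become plus signs: C(16,4) = 1820.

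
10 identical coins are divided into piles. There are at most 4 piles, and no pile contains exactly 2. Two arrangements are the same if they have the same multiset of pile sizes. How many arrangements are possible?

Enumerating:
10
9 + 1
8 + 1 + 1
7 + 3
7 + 1 + 1 + 1
6 + 4
6 + 3 + 1
5 + 5
5 + 4 + 1
5 + 3 + 1 + 1
4 + 4 + 1 + 1
4 + 3 + 3
3 + 3 + 3 + 1
That's 13 in total.

13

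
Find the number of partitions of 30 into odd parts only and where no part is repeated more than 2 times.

60

There are too many to list fully; the first 12 (by largest part) are:
1,29
3,27
5,25
1,1,3,25
7,23
1,1,5,23
1,3,3,23
9,21
1,1,7,21
1,3,5,21
11,19
1,1,9,19
…and 48 more, for 60 total.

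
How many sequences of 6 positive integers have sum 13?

792

Equivalently, choose which 5 of the 12 gaps become plus signs: C(12,5) = 792.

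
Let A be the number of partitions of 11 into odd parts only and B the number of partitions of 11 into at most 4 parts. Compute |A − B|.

15

Partitions of 11 into odd parts only: 12.
Partitions of 11 into at most 4 parts: 27.
|12 − 27| = 15.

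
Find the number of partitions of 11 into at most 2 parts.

6

Enumerating:
11
1,10
2,9
3,8
4,7
5,6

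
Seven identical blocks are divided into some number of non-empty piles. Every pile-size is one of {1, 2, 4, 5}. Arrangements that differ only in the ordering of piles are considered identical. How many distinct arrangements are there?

They are:
2, 5
1, 1, 5
1, 2, 4
1, 1, 1, 4
1, 2, 2, 2
1, 1, 1, 2, 2
1, 1, 1, 1, 1, 2
1, 1, 1, 1, 1, 1, 1

8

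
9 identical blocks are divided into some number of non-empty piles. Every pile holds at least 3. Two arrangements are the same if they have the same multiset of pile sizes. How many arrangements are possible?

4

Enumerating:
9
6, 3
5, 4
3, 3, 3
That's 4 in total.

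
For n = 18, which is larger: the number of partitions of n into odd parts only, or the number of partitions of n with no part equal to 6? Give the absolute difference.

262

Partitions of 18 into odd parts only: 46.
Partitions of 18 with no part equal to 6: 308.
|46 − 308| = 262.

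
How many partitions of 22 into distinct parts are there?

Direct enumeration gives 89 partitions.

89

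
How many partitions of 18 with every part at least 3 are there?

33

There are too many to list fully; the first 12 (by largest part) are:
18
3 + 15
4 + 14
5 + 13
6 + 12
3 + 3 + 12
7 + 11
3 + 4 + 11
8 + 10
3 + 5 + 10
4 + 4 + 10
9 + 9
…and 21 more, for 33 total.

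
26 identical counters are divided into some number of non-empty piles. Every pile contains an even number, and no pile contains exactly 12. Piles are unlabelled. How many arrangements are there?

Enumerating by decreasing first part gives 86 partitions in all.

86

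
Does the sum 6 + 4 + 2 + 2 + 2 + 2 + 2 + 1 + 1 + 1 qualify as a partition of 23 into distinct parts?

The parts sum to 23, and the condition 'all summands are distinct' is violated.

No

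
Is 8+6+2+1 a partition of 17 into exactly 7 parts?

No

The parts sum to 17, and the condition 'there are exactly 7 summands' is violated.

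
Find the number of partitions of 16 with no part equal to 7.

201

Direct enumeration gives 201 partitions.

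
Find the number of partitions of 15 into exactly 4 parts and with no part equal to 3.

15

Listing the qualifying partitions of 15:
1+1+1+12
1+1+2+11
1+2+2+10
1+1+4+9
2+2+2+9
1+1+5+8
1+2+4+8
1+1+6+7
1+2+5+7
2+2+4+7
1+2+6+6
2+2+5+6
1+4+4+6
1+4+5+5
2+4+4+5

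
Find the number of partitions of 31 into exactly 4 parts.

Counting exhaustively, 225 partitions satisfy the conditions.

225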